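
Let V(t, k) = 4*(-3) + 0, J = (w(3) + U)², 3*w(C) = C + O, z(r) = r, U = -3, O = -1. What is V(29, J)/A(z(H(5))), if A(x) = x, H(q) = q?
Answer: -12/5 ≈ -2.4000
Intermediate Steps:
w(C) = -⅓ + C/3 (w(C) = (C - 1)/3 = (-1 + C)/3 = -⅓ + C/3)
J = 49/9 (J = ((-⅓ + (⅓)*3) - 3)² = ((-⅓ + 1) - 3)² = (⅔ - 3)² = (-7/3)² = 49/9 ≈ 5.4444)
V(t, k) = -12 (V(t, k) = -12 + 0 = -12)
V(29, J)/A(z(H(5))) = -12/5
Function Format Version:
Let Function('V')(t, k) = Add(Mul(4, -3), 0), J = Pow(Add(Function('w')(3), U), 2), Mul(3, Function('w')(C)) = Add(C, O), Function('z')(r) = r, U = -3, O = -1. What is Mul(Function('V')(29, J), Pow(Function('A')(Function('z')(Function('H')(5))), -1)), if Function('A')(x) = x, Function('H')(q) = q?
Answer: Rational(-12, 5) ≈ -2.4000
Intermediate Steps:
Function('w')(C) = Add(Rational(-1, 3), Mul(Rational(1, 3), C)) (Function('w')(C) = Mul(Rational(1, 3), Add(C, -1)) = Mul(Rational(1, 3), Add(-1, C)) = Add(Rational(-1, 3), Mul(Rational(1, 3), C)))
J = Rational(49, 9) (J = Pow(Add(Add(Rational(-1, 3), Mul(Rational(1, 3), 3)), -3), 2) = Pow(Add(Add(Rational(-1, 3), 1), -3), 2) = Pow(Add(Rational(2, 3), -3), 2) = Pow(Rational(-7, 3), 2) = Rational(49, 9) ≈ 5.4444)
Function('V')(t, k) = -12 (Function('V')(t, k) = Add(-12, 0) = -12)
Mul(Function('V')(29, J), Pow(Function('A')(Function('z')(Function('H')(5))), -1)) = Mul(-12, Pow(5, -1)) = Mul(-12, Rational(1, 5)) = Rational(-12, 5)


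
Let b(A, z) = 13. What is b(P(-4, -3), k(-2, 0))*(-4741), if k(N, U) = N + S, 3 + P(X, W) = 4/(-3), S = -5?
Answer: -61633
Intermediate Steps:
P(X, W) = -13/3 (P(X, W) = -3 + 4/(-3) = -3 + 4*(-1/3) = -3 - 4/3 = -13/3)
k(N, U) = -5 + N (k(N, U) = N - 5 = -5 + N)
b(P(-4, -3), k(-2, 0))*(-4741) = 13*(-4741) = -61633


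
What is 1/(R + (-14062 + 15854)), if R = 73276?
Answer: 1/75068 ≈ 1.3321e-5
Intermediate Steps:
1/(R + (-14062 + 15854)) = 1/(73276 + (-14062 + 15854)) = 1/(73276 + 1792) = 1/75068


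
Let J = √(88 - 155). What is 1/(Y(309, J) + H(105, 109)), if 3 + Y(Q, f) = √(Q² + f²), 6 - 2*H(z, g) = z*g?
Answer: -22890/130606369 - 4*√95414/130606369 ≈ -0.00018472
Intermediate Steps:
H(z, g) = 3 - g*z/2 (H(z, g) = 3 - z*g/2 = 3 - g*z/2)
J = I*√67 (J = √(-67) = I*√67 ≈ 8.1853*I)
Y(Q, f) = -3 + √(Q² + f²)
1/(Y(309, J) + H(105, 109)) = 1/((-3 + √(309² + (I*√67)²)) + (3 - ½*109*105)) = 1/((-3 + √(95481 - 67)) + (3 - 11445/2)) = 1/((-3 + √95414) - 11439/2) = 1/(-11445/2 + √95414)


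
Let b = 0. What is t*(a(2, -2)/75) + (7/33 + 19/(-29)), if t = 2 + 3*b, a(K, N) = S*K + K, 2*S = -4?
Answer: -11876/23925 ≈ -0.49638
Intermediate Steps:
S = -2 (S = (1/2)*(-4) = -2)
a(K, N) = -K (a(K, N) = -2*K + K = -K)
t = 2 (t = 2 + 3*0 = 2 + 0 = 2)
t*(a(2, -2)/75) + (7/33 + 19/(-29)) = 2*(-1*2/75) + (7/33 + 19/(-29)) = 2*(-2*1/75) + (7*(1/33) + 19*(-1/29)) = 2*(-2/75) + (7/33 - 19/29) = -4/75 - 424/957 = -11876/23925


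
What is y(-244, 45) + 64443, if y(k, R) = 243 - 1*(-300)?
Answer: 64986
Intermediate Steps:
y(k, R) = 543 (y(k, R) = 243 + 300 = 543)
y(-244, 45) + 64443 = 543 + 64443 = 64986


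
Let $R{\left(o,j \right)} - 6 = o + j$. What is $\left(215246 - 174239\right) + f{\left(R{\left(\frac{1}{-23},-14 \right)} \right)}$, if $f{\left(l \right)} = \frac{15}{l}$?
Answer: $\frac{1517190}{37} \approx 41005.0$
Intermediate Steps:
$R{\left(o,j \right)} = 6 + j + o$ ($R{\left(o,j \right)} = 6 + \left(o + j\right) = 6 + \left(j + o\right) = 6 + j + o$)
$\left(215246 - 174239\right) + f{\left(R{\left(\frac{1}{-23},-14 \right)} \right)} = \left(215246 - 174239\right) + \frac{15}{6 - 14 + \frac{1}{-23}} = 41007 + \frac{15}{6 - 14 - \frac{1}{23}} = 41007 + \frac{15}{- \frac{185}{23}} = 41007 + 15 \left(- \frac{23}{185}\right) = 41007 - \frac{69}{37} = \frac{1517190}{37}$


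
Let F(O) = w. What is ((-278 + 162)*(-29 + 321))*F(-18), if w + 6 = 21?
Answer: -508080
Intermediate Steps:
w = 15 (w = -6 + 21 = 15)
F(O) = 15
((-278 + 162)*(-29 + 321))*F(-18) = ((-278 + 162)*(-29 + 321))*15 = -116*292*15 = -33872*15 = -508080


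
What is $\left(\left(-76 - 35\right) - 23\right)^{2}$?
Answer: $17956$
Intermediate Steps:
$\left(\left(-76 - 35\right) - 23\right)^{2} = \left(-111 - 23\right)^{2} = \left(-134\right)^{2} = 17956$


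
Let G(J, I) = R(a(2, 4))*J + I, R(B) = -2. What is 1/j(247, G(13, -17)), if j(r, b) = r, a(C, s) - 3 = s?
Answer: 1/247 ≈ 0.0040486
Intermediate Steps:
a(C, s) = 3 + s
G(J, I) = I - 2*J (G(J, I) = -2*J + I = I - 2*J)
1/j(247, G(13, -17)) = 1/247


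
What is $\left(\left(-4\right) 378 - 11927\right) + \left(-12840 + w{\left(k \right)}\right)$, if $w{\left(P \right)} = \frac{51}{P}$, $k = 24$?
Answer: $- \frac{210215}{8} \approx -26277.0$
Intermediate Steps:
$\left(\left(-4\right) 378 - 11927\right) + \left(-12840 + w{\left(k \right)}\right) = \left(\left(-4\right) 378 - 11927\right) - \left(12840 - \frac{51}{24}\right) = \left(-1512 - 11927\right) + \left(-12840 + 51 \cdot \frac{1}{24}\right) = -13439 + \left(-12840 + \frac{17}{8}\right) = -13439 - \frac{102703}{8} = - \frac{210215}{8}$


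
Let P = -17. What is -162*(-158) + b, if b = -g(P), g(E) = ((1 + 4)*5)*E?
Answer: 26021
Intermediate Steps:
g(E) = 25*E (g(E) = (5*5)*E = 25*E)
b = 425 (b = -25*(-17) = -1*(-425) = 425)
-162*(-158) + b = -162*(-158) + 425 = 25596 + 425 = 26021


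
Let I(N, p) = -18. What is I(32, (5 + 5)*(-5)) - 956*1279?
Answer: -1222742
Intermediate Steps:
I(32, (5 + 5)*(-5)) - 956*1279 = -18 - 956*1279 = -18 - 1222724 = -1222742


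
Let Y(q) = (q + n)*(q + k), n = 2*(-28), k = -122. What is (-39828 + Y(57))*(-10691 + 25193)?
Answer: -578528286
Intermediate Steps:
n = -56
Y(q) = (-122 + q)*(-56 + q) (Y(q) = (q - 56)*(q - 122) = (-56 + q)*(-122 + q) = (-122 + q)*(-56 + q))
(-39828 + Y(57))*(-10691 + 25193) = (-39828 + (6832 + 57² - 178*57))*(-10691 + 25193) = (-39828 + (6832 + 3249 - 10146))*14502 = (-39828 - 65)*14502 = -39893*14502 = -578528286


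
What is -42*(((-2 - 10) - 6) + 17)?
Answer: 42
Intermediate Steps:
-42*(((-2 - 10) - 6) + 17) = -42*((-12 - 6) + 17) = -42*(-18 + 17) = -42*(-1) = 42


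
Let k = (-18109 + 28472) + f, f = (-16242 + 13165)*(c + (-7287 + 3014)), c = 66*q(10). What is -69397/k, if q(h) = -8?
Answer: -2393/509760 ≈ -0.0046944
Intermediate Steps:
c = -528 (c = 66*(-8) = -528)
f = 14772677 (f = (-16242 + 13165)*(-528 + (-7287 + 3014)) = -3077*(-528 - 4273) = -3077*(-4801) = 14772677)
k = 14783040 (k = (-18109 + 28472) + 14772677 = 10363 + 14772677 = 14783040)
-69397/k = -69397/14783040 = -69397*1/14783040 = -2393/509760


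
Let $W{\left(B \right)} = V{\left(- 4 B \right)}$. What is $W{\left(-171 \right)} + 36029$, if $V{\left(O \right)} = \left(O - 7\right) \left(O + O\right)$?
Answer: $962165$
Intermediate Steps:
$V{\left(O \right)} = 2 O \left(-7 + O\right)$ ($V{\left(O \right)} = \left(-7 + O\right) 2 O = 2 O \left(-7 + O\right)$)
$W{\left(B \right)} = - 8 B \left(-7 - 4 B\right)$ ($W{\left(B \right)} = 2 \left(- 4 B\right) \left(-7 - 4 B\right) = - 8 B \left(-7 - 4 B\right)$)
$W{\left(-171 \right)} + 36029 = 8 \left(-171\right) \left(7 + 4 \left(-171\right)\right) + 36029 = 8 \left(-171\right) \left(7 - 684\right) + 36029 = 8 \left(-171\right) \left(-677\right) + 36029 = 926136 + 36029 = 962165$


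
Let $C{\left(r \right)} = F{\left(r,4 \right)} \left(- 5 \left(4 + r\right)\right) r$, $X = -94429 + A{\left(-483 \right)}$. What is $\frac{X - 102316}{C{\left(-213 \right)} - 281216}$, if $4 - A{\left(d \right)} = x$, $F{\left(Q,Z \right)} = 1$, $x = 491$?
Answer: $\frac{197232}{503801} \approx 0.39149$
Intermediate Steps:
$A{\left(d \right)} = -487$ ($A{\left(d \right)} = 4 - 491 = -487$)
$X = -94916$ ($X = -94429 - 487 = -94916$)
$C{\left(r \right)} = r \left(-20 - 5 r\right)$ ($C{\left(r \right)} = 1 \left(- 5 \left(4 + r\right)\right) r = 1 \left(-20 - 5 r\right) r = \left(-20 - 5 r\right) r = r \left(-20 - 5 r\right)$)
$\frac{X - 102316}{C{\left(-213 \right)} - 281216} = \frac{-94916 - 102316}{\left(-5\right) \left(-213\right) \left(4 - 213\right) - 281216} = - \frac{197232}{\left(-5\right) \left(-213\right) \left(-209\right) - 281216} = - \frac{197232}{-222585 - 281216} = - \frac{197232}{-503801} = \left(-197232\right) \left(- \frac{1}{503801}\right) = \frac{197232}{503801}$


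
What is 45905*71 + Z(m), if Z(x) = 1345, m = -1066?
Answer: 3260600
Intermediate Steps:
45905*71 + Z(m) = 45905*71 + 1345 = 3259255 + 1345 = 3260600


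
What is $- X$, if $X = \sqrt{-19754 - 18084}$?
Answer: $- i \sqrt{37838} \approx - 194.52 i$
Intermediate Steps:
$X = i \sqrt{37838}$ ($X = \sqrt{-37838} = i \sqrt{37838} \approx 194.52 i$)
$- X = - i \sqrt{37838}$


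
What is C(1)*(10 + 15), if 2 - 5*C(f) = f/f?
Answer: 5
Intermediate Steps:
C(f) = ⅕ (C(f) = ⅖ - f/(5*f) = ⅖ - ⅕*1 = ⅖ - ⅕ = ⅕)
C(1)*(10 + 15) = (10 + 15)/5 = (⅕)*25 = 5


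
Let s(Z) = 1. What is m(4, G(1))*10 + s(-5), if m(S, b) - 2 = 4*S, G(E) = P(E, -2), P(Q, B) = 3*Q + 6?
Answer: 181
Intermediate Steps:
P(Q, B) = 6 + 3*Q
G(E) = 6 + 3*E
m(S, b) = 2 + 4*S
m(4, G(1))*10 + s(-5) = (2 + 4*4)*10 + 1 = (2 + 16)*10 + 1 = 18*10 + 1 = 180 + 1 = 181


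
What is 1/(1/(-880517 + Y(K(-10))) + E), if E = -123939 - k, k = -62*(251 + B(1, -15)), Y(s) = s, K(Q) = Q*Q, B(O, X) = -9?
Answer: -880417/95908225896 ≈ -9.1798e-6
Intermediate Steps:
K(Q) = Q²
k = -15004 (k = -62*(251 - 9) = -62*242 = -15004)
E = -108935 (E = -123939 - 1*(-15004) = -123939 + 15004 = -108935)
1/(1/(-880517 + Y(K(-10))) + E) = 1/(1/(-880517 + (-10)²) - 108935) = 1/(1/(-880517 + 100) - 108935) = 1/(1/(-880417) - 108935) = 1/(-1/880417 - 108935) = 1/(-95908225896/880417) = -880417/95908225896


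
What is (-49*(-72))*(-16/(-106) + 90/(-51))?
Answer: -5129712/901 ≈ -5693.4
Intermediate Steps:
(-49*(-72))*(-16/(-106) + 90/(-51)) = 3528*(-16*(-1/106) + 90*(-1/51)) = 3528*(8/53 - 30/17) = 3528*(-1454/901) = -5129712/901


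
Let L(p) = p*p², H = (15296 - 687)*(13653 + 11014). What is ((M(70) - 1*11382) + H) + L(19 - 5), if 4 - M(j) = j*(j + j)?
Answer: 360341769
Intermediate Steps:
M(j) = 4 - 2*j² (M(j) = 4 - j*(j + j) = 4 - j*2*j = 4 - 2*j²)
H = 360360203 (H = 14609*24667 = 360360203)
L(p) = p³
((M(70) - 1*11382) + H) + L(19 - 5) = (((4 - 2*70²) - 1*11382) + 360360203) + (19 - 5)³ = (((4 - 2*4900) - 11382) + 360360203) + 14³ = (((4 - 9800) - 11382) + 360360203) + 2744 = ((-9796 - 11382) + 360360203) + 2744 = (-21178 + 360360203) + 2744 = 360339025 + 2744 = 360341769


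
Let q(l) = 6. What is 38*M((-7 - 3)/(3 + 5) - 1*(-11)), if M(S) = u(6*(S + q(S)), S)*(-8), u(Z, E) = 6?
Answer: -1824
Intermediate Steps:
M(S) = -48 (M(S) = 6*(-8) = -48)
38*M((-7 - 3)/(3 + 5) - 1*(-11)) = 38*(-48) = -1824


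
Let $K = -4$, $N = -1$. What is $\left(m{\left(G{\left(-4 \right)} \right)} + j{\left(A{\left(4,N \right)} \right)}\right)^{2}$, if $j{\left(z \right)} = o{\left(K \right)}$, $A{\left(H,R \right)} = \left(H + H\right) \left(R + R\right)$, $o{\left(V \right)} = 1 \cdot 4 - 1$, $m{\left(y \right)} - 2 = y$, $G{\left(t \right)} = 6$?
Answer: $121$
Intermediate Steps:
$m{\left(y \right)} = 2 + y$
$o{\left(V \right)} = 3$ ($o{\left(V \right)} = 4 - 1 = 3$)
$A{\left(H,R \right)} = 4 H R$ ($A{\left(H,R \right)} = 2 H 2 R = 4 H R$)
$j{\left(z \right)} = 3$
$\left(m{\left(G{\left(-4 \right)} \right)} + j{\left(A{\left(4,N \right)} \right)}\right)^{2} = \left(\left(2 + 6\right) + 3\right)^{2} = \left(8 + 3\right)^{2} = 11^{2} = 121$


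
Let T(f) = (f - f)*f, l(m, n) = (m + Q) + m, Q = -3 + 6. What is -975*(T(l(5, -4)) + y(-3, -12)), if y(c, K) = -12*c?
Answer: -35100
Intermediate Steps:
Q = 3
l(m, n) = 3 + 2*m (l(m, n) = (m + 3) + m = (3 + m) + m = 3 + 2*m)
T(f) = 0 (T(f) = 0*f = 0)
-975*(T(l(5, -4)) + y(-3, -12)) = -975*(0 - 12*(-3)) = -975*(0 + 36) = -975*36 = -35100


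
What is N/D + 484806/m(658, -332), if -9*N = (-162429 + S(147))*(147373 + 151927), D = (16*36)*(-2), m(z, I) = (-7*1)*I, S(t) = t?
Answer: -167967237461/35856 ≈ -4.6845e+6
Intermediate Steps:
m(z, I) = -7*I
D = -1152 (D = 576*(-2) = -1152)
N = 16190334200/3 (N = -(-162429 + 147)*(147373 + 151927)/9 = -(-54094)*299300/3 = -⅑*(-48571002600) = 16190334200/3 ≈ 5.3968e+9)
N/D + 484806/m(658, -332) = (16190334200/3)/(-1152) + 484806/((-7*(-332))) = (16190334200/3)*(-1/1152) + 484806/2324 = -2023791775/432 + 484806*(1/2324) = -2023791775/432 + 34629/166 = -167967237461/35856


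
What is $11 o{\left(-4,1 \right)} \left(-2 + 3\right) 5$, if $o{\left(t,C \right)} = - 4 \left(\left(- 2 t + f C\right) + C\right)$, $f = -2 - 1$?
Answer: $-1320$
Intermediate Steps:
$f = -3$
$o{\left(t,C \right)} = 8 C + 8 t$ ($o{\left(t,C \right)} = - 4 \left(\left(- 2 t - 3 C\right) + C\right) = - 4 \left(\left(- 3 C - 2 t\right) + C\right) = - 4 \left(- 2 C - 2 t\right) = 8 C + 8 t$)
$11 o{\left(-4,1 \right)} \left(-2 + 3\right) 5 = 11 \left(8 \cdot 1 + 8 \left(-4\right)\right) \left(-2 + 3\right) 5 = 11 \left(8 - 32\right) 1 \cdot 5 = 11 \left(-24\right) 5 = \left(-264\right) 5 = -1320$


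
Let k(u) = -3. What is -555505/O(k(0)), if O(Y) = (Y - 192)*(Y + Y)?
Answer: -111101/234 ≈ -474.79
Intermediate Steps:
O(Y) = 2*Y*(-192 + Y) (O(Y) = (-192 + Y)*(2*Y) = 2*Y*(-192 + Y))
-555505/O(k(0)) = -555505*(-1/(6*(-192 - 3))) = -555505/(2*(-3)*(-195)) = -555505/1170 = -555505*1/1170 = -111101/234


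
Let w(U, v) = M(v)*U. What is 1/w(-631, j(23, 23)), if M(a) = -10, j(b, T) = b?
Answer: 1/6310 ≈ 0.00015848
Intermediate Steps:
w(U, v) = -10*U
1/w(-631, j(23, 23)) = 1/(-10*(-631)) = 1/6310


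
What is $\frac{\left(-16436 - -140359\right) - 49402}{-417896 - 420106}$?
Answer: $- \frac{74521}{838002} \approx -0.088927$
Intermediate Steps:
$\frac{\left(-16436 - -140359\right) - 49402}{-417896 - 420106} = \frac{\left(-16436 + 140359\right) - 49402}{-838002} = \left(123923 - 49402\right) \left(- \frac{1}{838002}\right) = 74521 \left(- \frac{1}{838002}\right) = - \frac{74521}{838002}$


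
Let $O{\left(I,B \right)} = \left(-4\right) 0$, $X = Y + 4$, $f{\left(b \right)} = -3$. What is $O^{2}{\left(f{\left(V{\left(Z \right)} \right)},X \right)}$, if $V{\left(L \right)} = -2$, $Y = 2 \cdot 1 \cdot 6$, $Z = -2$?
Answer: $0$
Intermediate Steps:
$Y = 12$ ($Y = 2 \cdot 6 = 12$)
$X = 16$ ($X = 12 + 4 = 16$)
$O{\left(I,B \right)} = 0$
$O^{2}{\left(f{\left(V{\left(Z \right)} \right)},X \right)} = 0^{2} = 0$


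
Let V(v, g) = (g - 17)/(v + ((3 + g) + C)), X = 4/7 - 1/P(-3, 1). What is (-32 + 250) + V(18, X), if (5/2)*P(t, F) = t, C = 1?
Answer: 213639/983 ≈ 217.33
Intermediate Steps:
P(t, F) = 2*t/5
X = 59/42 (X = 4/7 - 1/((⅖)*(-3)) = 4*(⅐) - 1/(-6/5) = 4/7 - 1*(-⅚) = 4/7 + ⅚ = 59/42 ≈ 1.4048)
V(v, g) = (-17 + g)/(4 + g + v) (V(v, g) = (g - 17)/(v + ((3 + g) + 1)) = (-17 + g)/(v + (4 + g)) = (-17 + g)/(4 + g + v))
(-32 + 250) + V(18, X) = (-32 + 250) + (-17 + 59/42)/(4 + 59/42 + 18) = 218 - 655/42/(983/42) = 218 + (42/983)*(-655/42) = 218 - 655/983 = 213639/983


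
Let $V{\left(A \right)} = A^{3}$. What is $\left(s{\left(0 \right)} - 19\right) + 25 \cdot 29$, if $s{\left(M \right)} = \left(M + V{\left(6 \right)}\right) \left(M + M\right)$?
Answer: $706$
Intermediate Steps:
$s{\left(M \right)} = 2 M \left(216 + M\right)$ ($s{\left(M \right)} = \left(M + 6^{3}\right) \left(M + M\right) = \left(M + 216\right) 2 M = \left(216 + M\right) 2 M = 2 M \left(216 + M\right)$)
$\left(s{\left(0 \right)} - 19\right) + 25 \cdot 29 = \left(2 \cdot 0 \left(216 + 0\right) - 19\right) + 25 \cdot 29 = \left(2 \cdot 0 \cdot 216 - 19\right) + 725 = \left(0 - 19\right) + 725 = -19 + 725 = 706$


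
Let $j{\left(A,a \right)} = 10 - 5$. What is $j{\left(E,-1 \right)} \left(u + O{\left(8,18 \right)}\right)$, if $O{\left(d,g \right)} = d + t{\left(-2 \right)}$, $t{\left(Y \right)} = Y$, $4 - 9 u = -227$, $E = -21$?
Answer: $\frac{475}{3} \approx 158.33$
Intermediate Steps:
$j{\left(A,a \right)} = 5$ ($j{\left(A,a \right)} = 10 - 5 = 5$)
$u = \frac{77}{3}$ ($u = \frac{4}{9} - - \frac{227}{9} = \frac{4}{9} + \frac{227}{9} = \frac{77}{3} \approx 25.667$)
$O{\left(d,g \right)} = -2 + d$ ($O{\left(d,g \right)} = d - 2 = -2 + d$)
$j{\left(E,-1 \right)} \left(u + O{\left(8,18 \right)}\right) = 5 \left(\frac{77}{3} + \left(-2 + 8\right)\right) = 5 \left(\frac{77}{3} + 6\right) = 5 \cdot \frac{95}{3} = \frac{475}{3}$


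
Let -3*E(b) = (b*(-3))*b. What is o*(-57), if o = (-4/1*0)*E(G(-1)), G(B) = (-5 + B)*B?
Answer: 0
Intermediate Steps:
G(B) = B*(-5 + B)
E(b) = b**2 (E(b) = -b*(-3)*b/3 = -(-3*b)*b/3 = -(-1)*b**2 = b**2)
o = 0 (o = (-4/1*0)*(-(-5 - 1))**2 = (-4*1*0)*(-1*(-6))**2 = -4*0*6**2 = 0*36 = 0)
o*(-57) = 0*(-57) = 0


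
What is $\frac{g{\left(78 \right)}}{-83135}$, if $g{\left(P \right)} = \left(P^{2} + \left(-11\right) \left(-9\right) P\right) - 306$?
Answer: $- \frac{2700}{16627} \approx -0.16239$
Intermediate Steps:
$g{\left(P \right)} = -306 + P^{2} + 99 P$ ($g{\left(P \right)} = \left(P^{2} + 99 P\right) - 306 = -306 + P^{2} + 99 P$)
$\frac{g{\left(78 \right)}}{-83135} = \frac{-306 + 78^{2} + 99 \cdot 78}{-83135} = \left(-306 + 6084 + 7722\right) \left(- \frac{1}{83135}\right) = 13500 \left(- \frac{1}{83135}\right) = - \frac{2700}{16627}$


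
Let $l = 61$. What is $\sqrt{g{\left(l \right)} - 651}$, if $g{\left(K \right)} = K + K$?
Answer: $23 i \approx 23.0 i$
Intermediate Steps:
$g{\left(K \right)} = 2 K$
$\sqrt{g{\left(l \right)} - 651} = \sqrt{2 \cdot 61 - 651} = \sqrt{122 - 651} = \sqrt{-529} = 23 i$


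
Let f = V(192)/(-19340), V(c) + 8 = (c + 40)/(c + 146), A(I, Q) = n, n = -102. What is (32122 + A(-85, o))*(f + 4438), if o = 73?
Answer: 23223188172316/163423 ≈ 1.4210e+8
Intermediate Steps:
A(I, Q) = -102
V(c) = -8 + (40 + c)/(146 + c) (V(c) = -8 + (c + 40)/(c + 146) = -8 + (40 + c)/(146 + c))
f = 309/817115 (f = ((-1128 - 7*192)/(146 + 192))/(-19340) = ((-1128 - 1344)/338)*(-1/19340) = ((1/338)*(-2472))*(-1/19340) = -1236/169*(-1/19340) = 309/817115 ≈ 0.00037816)
(32122 + A(-85, o))*(f + 4438) = (32122 - 102)*(309/817115 + 4438) = 32020*(3626356679/817115) = 23223188172316/163423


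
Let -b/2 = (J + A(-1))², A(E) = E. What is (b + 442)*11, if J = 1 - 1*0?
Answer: 4862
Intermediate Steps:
J = 1 (J = 1 + 0 = 1)
b = 0 (b = -2*(1 - 1)² = -2*0² = -2*0 = 0)
(b + 442)*11 = (0 + 442)*11 = 442*11 = 4862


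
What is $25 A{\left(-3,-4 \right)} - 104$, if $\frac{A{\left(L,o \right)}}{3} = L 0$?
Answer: $-104$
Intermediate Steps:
$A{\left(L,o \right)} = 0$ ($A{\left(L,o \right)} = 3 L 0 = 3 \cdot 0 = 0$)
$25 A{\left(-3,-4 \right)} - 104 = 25 \cdot 0 - 104 = 0 - 104 = -104$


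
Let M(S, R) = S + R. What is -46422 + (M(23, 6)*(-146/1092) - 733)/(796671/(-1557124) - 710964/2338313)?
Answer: -36906015093281909644/810789596951607 ≈ -45519.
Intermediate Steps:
M(S, R) = R + S
-46422 + (M(23, 6)*(-146/1092) - 733)/(796671/(-1557124) - 710964/2338313) = -46422 + ((6 + 23)*(-146/1092) - 733)/(796671/(-1557124) - 710964/2338313) = -46422 + (29*(-146*1/1092) - 733)/(796671*(-1/1557124) - 710964*1/2338313) = -46422 + (29*(-73/546) - 733)/(-796671/1557124 - 710964/2338313) = -46422 + (-2117/546 - 733)/(-2969925263559/3641043291812) = -46422 - 402335/546*(-3641043291812/2969925263559) = -46422 + 732459576405590510/810789596951607 = -36906015093281909644/810789596951607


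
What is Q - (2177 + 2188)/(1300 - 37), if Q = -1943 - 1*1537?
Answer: -1466535/421 ≈ -3483.5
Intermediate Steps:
Q = -3480 (Q = -1943 - 1537 = -3480)
Q - (2177 + 2188)/(1300 - 37) = -3480 - (2177 + 2188)/(1300 - 37) = -3480 - 4365/1263 = -3480 - 1*1455/421 = -3480 - 1455/421 = -1466535/421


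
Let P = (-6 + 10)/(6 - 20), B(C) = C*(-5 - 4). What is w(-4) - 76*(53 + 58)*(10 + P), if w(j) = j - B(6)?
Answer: -573298/7 ≈ -81900.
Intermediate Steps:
B(C) = -9*C (B(C) = C*(-9) = -9*C)
P = -2/7 (P = 4/(-14) = 4*(-1/14) = -2/7 ≈ -0.28571)
w(j) = 54 + j (w(j) = j - (-9)*6 = j - 1*(-54) = j + 54 = 54 + j)
w(-4) - 76*(53 + 58)*(10 + P) = (54 - 4) - 76*(53 + 58)*(10 - 2/7) = 50 - 8436*68/7 = 50 - 76*7548/7 = 50 - 573648/7 = -573298/7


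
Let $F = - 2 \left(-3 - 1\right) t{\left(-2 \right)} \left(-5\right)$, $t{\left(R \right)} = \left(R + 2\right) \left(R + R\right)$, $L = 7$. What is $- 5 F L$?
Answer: $0$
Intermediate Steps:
$t{\left(R \right)} = 2 R \left(2 + R\right)$ ($t{\left(R \right)} = \left(2 + R\right) 2 R = 2 R \left(2 + R\right)$)
$F = 0$ ($F = - 2 \left(-3 - 1\right) 2 \left(-2\right) \left(2 - 2\right) \left(-5\right) = \left(-2\right) \left(-4\right) 2 \left(-2\right) 0 \left(-5\right) = 8 \cdot 0 \left(-5\right) = 0 \left(-5\right) = 0$)
$- 5 F L = \left(-5\right) 0 \cdot 7 = 0 \cdot 7 = 0$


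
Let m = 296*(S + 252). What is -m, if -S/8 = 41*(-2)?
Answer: -268768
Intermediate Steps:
S = 656 (S = -328*(-2) = -8*(-82) = 656)
m = 268768 (m = 296*(656 + 252) = 296*908 = 268768)
-m = -1*268768 = -268768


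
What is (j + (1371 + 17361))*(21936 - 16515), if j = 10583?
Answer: 158916615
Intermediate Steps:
(j + (1371 + 17361))*(21936 - 16515) = (10583 + (1371 + 17361))*(21936 - 16515) = (10583 + 18732)*5421 = 29315*5421 = 158916615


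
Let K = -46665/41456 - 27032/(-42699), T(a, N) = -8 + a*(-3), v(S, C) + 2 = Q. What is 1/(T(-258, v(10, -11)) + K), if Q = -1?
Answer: 1770129744/1355047473661 ≈ 0.0013063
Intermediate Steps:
v(S, C) = -3 (v(S, C) = -2 - 1 = -3)
T(a, N) = -8 - 3*a
K = -871910243/1770129744 (K = -46665*1/41456 - 27032*(-1/42699) = -46665/41456 + 27032/42699 = -871910243/1770129744 ≈ -0.49257)
1/(T(-258, v(10, -11)) + K) = 1/((-8 - 3*(-258)) - 871910243/1770129744) = 1/((-8 + 774) - 871910243/1770129744) = 1/(766 - 871910243/1770129744) = 1/(1355047473661/1770129744) = 1770129744/1355047473661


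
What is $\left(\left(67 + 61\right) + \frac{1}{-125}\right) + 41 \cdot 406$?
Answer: $\frac{2096749}{125} \approx 16774.0$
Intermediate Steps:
$\left(\left(67 + 61\right) + \frac{1}{-125}\right) + 41 \cdot 406 = \left(128 - \frac{1}{125}\right) + 16646 = \frac{15999}{125} + 16646 = \frac{2096749}{125}$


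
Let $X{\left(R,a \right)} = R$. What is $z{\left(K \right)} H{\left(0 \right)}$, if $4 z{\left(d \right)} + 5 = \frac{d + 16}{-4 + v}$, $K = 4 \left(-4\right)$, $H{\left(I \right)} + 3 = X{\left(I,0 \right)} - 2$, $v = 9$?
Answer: $\frac{25}{4} \approx 6.25$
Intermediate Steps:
$H{\left(I \right)} = -5 + I$ ($H{\left(I \right)} = -3 + \left(I - 2\right) = -3 + \left(-2 + I\right) = -5 + I$)
$K = -16$
$z{\left(d \right)} = - \frac{9}{20} + \frac{d}{20}$ ($z{\left(d \right)} = - \frac{5}{4} + \frac{\left(d + 16\right) \frac{1}{-4 + 9}}{4} = - \frac{5}{4} + \frac{\left(16 + d\right) \frac{1}{5}}{4} = - \frac{5}{4} + \frac{\frac{16}{5} + \frac{d}{5}}{4} = - \frac{5}{4} + \left(\frac{4}{5} + \frac{d}{20}\right) = - \frac{9}{20} + \frac{d}{20}$)
$z{\left(K \right)} H{\left(0 \right)} = \left(- \frac{9}{20} + \frac{1}{20} \left(-16\right)\right) \left(-5 + 0\right) = \left(- \frac{9}{20} - \frac{4}{5}\right) \left(-5\right) = \left(- \frac{5}{4}\right) \left(-5\right) = \frac{25}{4}$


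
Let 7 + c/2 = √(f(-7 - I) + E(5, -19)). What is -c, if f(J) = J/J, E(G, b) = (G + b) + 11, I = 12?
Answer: 14 - 2*I*√2 ≈ 14.0 - 2.8284*I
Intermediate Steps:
E(G, b) = 11 + G + b
f(J) = 1
c = -14 + 2*I*√2 (c = -14 + 2*√(1 + (11 + 5 - 19)) = -14 + 2*√(1 - 3) = -14 + 2*√(-2) = -14 + 2*(I*√2) = -14 + 2*I*√2 ≈ -14.0 + 2.8284*I)
-c = -(-14 + 2*I*√2) = 14 - 2*I*√2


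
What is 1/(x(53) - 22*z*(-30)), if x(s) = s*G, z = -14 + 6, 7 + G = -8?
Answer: -1/6075 ≈ -0.00016461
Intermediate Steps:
G = -15 (G = -7 - 8 = -15)
z = -8
x(s) = -15*s (x(s) = s*(-15) = -15*s)
1/(x(53) - 22*z*(-30)) = 1/(-15*53 - 22*(-8)*(-30)) = 1/(-795 + 176*(-30)) = 1/(-795 - 5280) = 1/(-6075) = -1/6075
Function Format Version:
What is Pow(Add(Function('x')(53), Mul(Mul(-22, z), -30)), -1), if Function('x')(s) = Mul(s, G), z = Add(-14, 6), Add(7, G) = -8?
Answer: Rational(-1, 6075) ≈ -0.00016461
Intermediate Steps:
G = -15 (G = Add(-7, -8) = -15)
z = -8
Function('x')(s) = Mul(-15, s) (Function('x')(s) = Mul(s, -15) = Mul(-15, s))
Pow(Add(Function('x')(53), Mul(Mul(-22, z), -30)), -1) = Pow(Add(Mul(-15, 53), Mul(Mul(-22, -8), -30)), -1) = Pow(Add(-795, Mul(176, -30)), -1) = Pow(Add(-795, -5280), -1) = Pow(-6075, -1) = Rational(-1, 6075)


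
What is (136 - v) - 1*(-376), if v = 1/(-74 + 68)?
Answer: 3073/6 ≈ 512.17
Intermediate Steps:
v = -⅙ (v = 1/(-6) = -⅙ ≈ -0.16667)
(136 - v) - 1*(-376) = (136 - 1*(-⅙)) - 1*(-376) = (136 + ⅙) + 376 = 817/6 + 376 = 3073/6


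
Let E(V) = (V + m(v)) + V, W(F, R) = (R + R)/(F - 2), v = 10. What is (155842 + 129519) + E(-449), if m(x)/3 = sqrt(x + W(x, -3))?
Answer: 284463 + 3*sqrt(37)/2 ≈ 2.8447e+5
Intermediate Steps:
W(F, R) = 2*R/(-2 + F) (W(F, R) = (2*R)/(-2 + F) = 2*R/(-2 + F))
m(x) = 3*sqrt(x - 6/(-2 + x)) (m(x) = 3*sqrt(x + 2*(-3)/(-2 + x)) = 3*sqrt(x - 6/(-2 + x)))
E(V) = 2*V + 3*sqrt(37)/2 (E(V) = (V + 3*sqrt((-6 + 10*(-2 + 10))/(-2 + 10))) + V = (V + 3*sqrt((-6 + 10*8)/8)) + V = (V + 3*sqrt((-6 + 80)/8)) + V = (V + 3*sqrt((1/8)*74)) + V = (V + 3*sqrt(37/4)) + V = (V + 3*(sqrt(37)/2)) + V = (V + 3*sqrt(37)/2) + V = 2*V + 3*sqrt(37)/2)
(155842 + 129519) + E(-449) = (155842 + 129519) + (2*(-449) + 3*sqrt(37)/2) = 285361 + (-898 + 3*sqrt(37)/2) = 284463 + 3*sqrt(37)/2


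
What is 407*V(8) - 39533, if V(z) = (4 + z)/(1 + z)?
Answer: -116971/3 ≈ -38990.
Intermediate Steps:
V(z) = (4 + z)/(1 + z)
407*V(8) - 39533 = 407*((4 + 8)/(1 + 8)) - 39533 = 407*(12/9) - 39533 = 407*((⅑)*12) - 39533 = 407*(4/3) - 39533 = 1628/3 - 39533 = -116971/3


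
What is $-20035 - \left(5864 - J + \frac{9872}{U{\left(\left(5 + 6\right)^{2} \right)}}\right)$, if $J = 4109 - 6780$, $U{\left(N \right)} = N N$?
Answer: $- \frac{418303242}{14641} \approx -28571.0$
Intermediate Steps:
$U{\left(N \right)} = N^{2}$
$J = -2671$ ($J = 4109 - 6780 = -2671$)
$-20035 - \left(5864 - J + \frac{9872}{U{\left(\left(5 + 6\right)^{2} \right)}}\right) = -20035 - \left(8535 + \frac{9872}{\left(\left(5 + 6\right)^{2}\right)^{2}}\right) = -20035 - \left(8535 + \frac{9872}{\left(11^{2}\right)^{2}}\right) = -20035 - \left(8535 + \frac{9872}{121^{2}}\right) = -20035 - \left(8535 + \frac{9872}{14641}\right) = -20035 - \frac{124970807}{14641} = - \frac{418303242}{14641}$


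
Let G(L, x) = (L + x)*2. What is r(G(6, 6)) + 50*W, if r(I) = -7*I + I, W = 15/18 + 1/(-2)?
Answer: -382/3 ≈ -127.33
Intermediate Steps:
G(L, x) = 2*L + 2*x
W = ⅓ (W = 15*(1/18) + 1*(-½) = ⅚ - ½ = ⅓ ≈ 0.33333)
r(I) = -6*I
r(G(6, 6)) + 50*W = -6*(2*6 + 2*6) + 50*(⅓) = -6*(12 + 12) + 50/3 = -6*24 + 50/3 = -144 + 50/3 = -382/3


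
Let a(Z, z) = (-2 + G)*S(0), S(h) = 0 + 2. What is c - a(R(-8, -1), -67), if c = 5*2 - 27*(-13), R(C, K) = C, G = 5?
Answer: 355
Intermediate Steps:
S(h) = 2
a(Z, z) = 6 (a(Z, z) = (-2 + 5)*2 = 3*2 = 6)
c = 361 (c = 10 + 351 = 361)
c - a(R(-8, -1), -67) = 361 - 1*6 = 361 - 6 = 355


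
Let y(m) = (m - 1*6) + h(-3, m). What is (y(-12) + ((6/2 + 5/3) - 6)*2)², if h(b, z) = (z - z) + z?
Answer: 9604/9 ≈ 1067.1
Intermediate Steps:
h(b, z) = z (h(b, z) = 0 + z = z)
y(m) = -6 + 2*m (y(m) = (m - 1*6) + m = (m - 6) + m = (-6 + m) + m = -6 + 2*m)
(y(-12) + ((6/2 + 5/3) - 6)*2)² = ((-6 + 2*(-12)) + ((6/2 + 5/3) - 6)*2)² = ((-6 - 24) + ((6*(½) + 5*(⅓)) - 6)*2)² = (-30 + ((3 + 5/3) - 6)*2)² = (-30 + (14/3 - 6)*2)² = (-30 - 4/3*2)² = (-30 - 8/3)² = (-98/3)² = 9604/9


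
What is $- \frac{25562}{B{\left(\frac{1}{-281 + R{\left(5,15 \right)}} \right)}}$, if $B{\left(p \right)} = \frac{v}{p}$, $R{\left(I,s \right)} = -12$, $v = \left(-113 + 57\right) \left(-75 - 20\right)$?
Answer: $\frac{12781}{779380} \approx 0.016399$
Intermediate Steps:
$v = 5320$ ($v = - 56 \left(-75 - 20\right) = \left(-56\right) \left(-95\right) = 5320$)
$B{\left(p \right)} = \frac{5320}{p}$
$- \frac{25562}{B{\left(\frac{1}{-281 + R{\left(5,15 \right)}} \right)}} = - \frac{25562}{5320 \frac{1}{\frac{1}{-281 - 12}}} = - \frac{25562}{5320 \frac{1}{\frac{1}{-293}}} = - \frac{25562}{5320 \frac{1}{- \frac{1}{293}}} = - \frac{25562}{5320 \left(-293\right)} = - \frac{25562}{-1558760} = \left(-25562\right) \left(- \frac{1}{1558760}\right) = \frac{12781}{779380}$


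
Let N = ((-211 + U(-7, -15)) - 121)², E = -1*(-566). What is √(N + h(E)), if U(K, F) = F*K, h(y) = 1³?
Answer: √51530 ≈ 227.00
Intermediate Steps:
E = 566
h(y) = 1
N = 51529 (N = ((-211 - 15*(-7)) - 121)² = ((-211 + 105) - 121)² = (-106 - 121)² = (-227)² = 51529)
√(N + h(E)) = √(51529 + 1) = √51530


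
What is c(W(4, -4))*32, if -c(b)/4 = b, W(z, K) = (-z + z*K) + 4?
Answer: 2048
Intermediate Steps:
W(z, K) = 4 - z + K*z (W(z, K) = (-z + K*z) + 4 = 4 - z + K*z)
c(b) = -4*b
c(W(4, -4))*32 = -4*(4 - 1*4 - 4*4)*32 = -4*(4 - 4 - 16)*32 = -4*(-16)*32 = 64*32 = 2048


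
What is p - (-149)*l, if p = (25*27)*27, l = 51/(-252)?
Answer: 1528367/84 ≈ 18195.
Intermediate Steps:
l = -17/84 (l = 51*(-1/252) = -17/84 ≈ -0.20238)
p = 18225 (p = 675*27 = 18225)
p - (-149)*l = 18225 - (-149)*(-17)/84 = 18225 - 1*2533/84 = 18225 - 2533/84 = 1528367/84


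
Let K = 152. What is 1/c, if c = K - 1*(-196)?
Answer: 1/348 ≈ 0.0028736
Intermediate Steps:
c = 348 (c = 152 - 1*(-196) = 152 + 196 = 348)
1/c = 1/348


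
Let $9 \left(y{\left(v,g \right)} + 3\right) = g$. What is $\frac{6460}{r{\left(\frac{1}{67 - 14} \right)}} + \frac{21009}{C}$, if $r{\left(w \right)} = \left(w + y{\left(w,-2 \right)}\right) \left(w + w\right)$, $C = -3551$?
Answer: $- \frac{144999172941}{2712964} \approx -53447.0$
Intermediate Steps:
$y{\left(v,g \right)} = -3 + \frac{g}{9}$
$r{\left(w \right)} = 2 w \left(- \frac{29}{9} + w\right)$ ($r{\left(w \right)} = \left(w + \left(-3 + \frac{1}{9} \left(-2\right)\right)\right) \left(w + w\right) = \left(w - \frac{29}{9}\right) 2 w = \left(- \frac{29}{9} + w\right) 2 w = 2 w \left(- \frac{29}{9} + w\right)$)
$\frac{6460}{r{\left(\frac{1}{67 - 14} \right)}} + \frac{21009}{C} = \frac{6460}{\frac{2}{9} \frac{1}{67 - 14} \left(-29 + \frac{9}{67 - 14}\right)} + \frac{21009}{-3551} = \frac{6460}{\frac{2}{9} \cdot \frac{1}{53} \left(-29 + \frac{9}{53}\right)} + 21009 \left(- \frac{1}{3551}\right) = \frac{6460}{\frac{2}{9} \cdot \frac{1}{53} \left(-29 + 9 \cdot \frac{1}{53}\right)} - \frac{21009}{3551} = \frac{6460}{\frac{2}{9} \cdot \frac{1}{53} \left(-29 + \frac{9}{53}\right)} - \frac{21009}{3551} = \frac{6460}{\frac{2}{9} \cdot \frac{1}{53} \left(- \frac{1528}{53}\right)} - \frac{21009}{3551} = \frac{6460}{- \frac{3056}{25281}} - \frac{21009}{3551} = 6460 \left(- \frac{25281}{3056}\right) - \frac{21009}{3551} = - \frac{40828815}{764} - \frac{21009}{3551} = - \frac{144999172941}{2712964}$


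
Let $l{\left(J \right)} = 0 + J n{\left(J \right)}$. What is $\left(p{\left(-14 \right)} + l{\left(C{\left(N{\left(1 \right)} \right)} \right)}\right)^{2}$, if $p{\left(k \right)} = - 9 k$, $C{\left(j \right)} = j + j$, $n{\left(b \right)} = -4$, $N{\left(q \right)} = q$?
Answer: $13924$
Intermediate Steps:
$C{\left(j \right)} = 2 j$
$l{\left(J \right)} = - 4 J$ ($l{\left(J \right)} = 0 + J \left(-4\right) = 0 - 4 J = - 4 J$)
$\left(p{\left(-14 \right)} + l{\left(C{\left(N{\left(1 \right)} \right)} \right)}\right)^{2} = \left(\left(-9\right) \left(-14\right) - 4 \cdot 2 \cdot 1\right)^{2} = \left(126 - 8\right)^{2} = 118^{2} = 13924$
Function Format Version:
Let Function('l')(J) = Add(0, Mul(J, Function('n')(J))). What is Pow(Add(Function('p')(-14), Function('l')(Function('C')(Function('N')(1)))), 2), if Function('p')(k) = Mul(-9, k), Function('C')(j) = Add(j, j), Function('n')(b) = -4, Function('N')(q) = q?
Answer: 13924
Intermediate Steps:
Function('C')(j) = Mul(2, j)
Function('l')(J) = Mul(-4, J) (Function('l')(J) = Add(0, Mul(J, -4)) = Add(0, Mul(-4, J)) = Mul(-4, J))
Pow(Add(Function('p')(-14), Function('l')(Function('C')(Function('N')(1)))), 2) = Pow(Add(Mul(-9, -14), Mul(-4, Mul(2, 1))), 2) = Pow(Add(126, Mul(-4, 2)), 2) = Pow(Add(126, -8), 2) = Pow(118, 2) = 13924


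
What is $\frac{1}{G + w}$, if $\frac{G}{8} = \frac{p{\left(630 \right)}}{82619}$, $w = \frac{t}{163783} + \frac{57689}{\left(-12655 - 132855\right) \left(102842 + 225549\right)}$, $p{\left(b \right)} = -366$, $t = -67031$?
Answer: $- \frac{646595745601974745570}{287546389560167193783} \approx -2.2487$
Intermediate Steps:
$w = - \frac{3203030443354197}{7826235437393030}$ ($w = - \frac{67031}{163783} + \frac{57689}{\left(-12655 - 132855\right) \left(102842 + 225549\right)} = \left(-67031\right) \frac{1}{163783} + \frac{57689}{\left(-145510\right) 328391} = - \frac{67031}{163783} + \frac{57689}{-47784174410} = - \frac{67031}{163783} + 57689 \left(- \frac{1}{47784174410}\right) = - \frac{67031}{163783} - \frac{57689}{47784174410} = - \frac{3203030443354197}{7826235437393030} \approx -0.40927$)
$G = - \frac{2928}{82619}$ ($G = 8 \left(- \frac{366}{82619}\right) = - \frac{2928}{82619} \approx -0.03544$)
$\frac{1}{G + w} = \frac{1}{- \frac{2928}{82619} - \frac{3203030443354197}{7826235437393030}} = \frac{1}{- \frac{287546389560167193783}{646595745601974745570}} = - \frac{646595745601974745570}{287546389560167193783}$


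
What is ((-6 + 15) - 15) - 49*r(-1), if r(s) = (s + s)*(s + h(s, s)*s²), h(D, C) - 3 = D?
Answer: 92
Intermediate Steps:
h(D, C) = 3 + D
r(s) = 2*s*(s + s²*(3 + s)) (r(s) = (s + s)*(s + (3 + s)*s²) = (2*s)*(s + s²*(3 + s)) = 2*s*(s + s²*(3 + s)))
((-6 + 15) - 15) - 49*r(-1) = ((-6 + 15) - 15) - 98*(-1)²*(1 - (3 - 1)) = (9 - 15) - 98*(1 - 1*2) = -6 - 98*(1 - 2) = -6 - 98*(-1) = -6 - 49*(-2) = -6 + 98 = 92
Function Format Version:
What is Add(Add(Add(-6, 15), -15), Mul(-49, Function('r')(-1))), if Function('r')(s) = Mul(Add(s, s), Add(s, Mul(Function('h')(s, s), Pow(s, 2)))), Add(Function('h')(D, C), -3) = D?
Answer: 92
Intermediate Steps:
Function('h')(D, C) = Add(3, D)
Function('r')(s) = Mul(2, s, Add(s, Mul(Pow(s, 2), Add(3, s)))) (Function('r')(s) = Mul(Add(s, s), Add(s, Mul(Add(3, s), Pow(s, 2)))) = Mul(Mul(2, s), Add(s, Mul(Pow(s, 2), Add(3, s)))) = Mul(2, s, Add(s, Mul(Pow(s, 2), Add(3, s)))))
Add(Add(Add(-6, 15), -15), Mul(-49, Function('r')(-1))) = Add(Add(Add(-6, 15), -15), Mul(-49, Mul(2, Pow(-1, 2), Add(1, Mul(-1, Add(3, -1)))))) = Add(Add(9, -15), Mul(-49, Mul(2, 1, Add(1, Mul(-1, 2))))) = Add(-6, Mul(-49, Mul(2, 1, Add(1, -2)))) = Add(-6, Mul(-49, Mul(2, 1, -1))) = Add(-6, Mul(-49, -2)) = Add(-6, 98) = 92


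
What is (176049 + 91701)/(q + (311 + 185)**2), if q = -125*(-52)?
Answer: 44625/42086 ≈ 1.0603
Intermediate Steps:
q = 6500
(176049 + 91701)/(q + (311 + 185)**2) = (176049 + 91701)/(6500 + (311 + 185)**2) = 267750/(6500 + 496**2) = 267750/(6500 + 246016) = 267750/252516 = 267750*(1/252516) = 44625/42086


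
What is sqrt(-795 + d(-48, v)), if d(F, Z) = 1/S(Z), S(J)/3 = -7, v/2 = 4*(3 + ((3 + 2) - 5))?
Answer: 2*I*sqrt(87654)/21 ≈ 28.197*I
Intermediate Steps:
v = 24 (v = 2*(4*(3 + ((3 + 2) - 5))) = 2*(4*(3 + (5 - 5))) = 2*(4*(3 + 0)) = 2*(4*3) = 2*12 = 24)
S(J) = -21 (S(J) = 3*(-7) = -21)
d(F, Z) = -1/21 (d(F, Z) = 1/(-21) = -1/21)
sqrt(-795 + d(-48, v)) = sqrt(-795 - 1/21) = sqrt(-16696/21) = 2*I*sqrt(87654)/21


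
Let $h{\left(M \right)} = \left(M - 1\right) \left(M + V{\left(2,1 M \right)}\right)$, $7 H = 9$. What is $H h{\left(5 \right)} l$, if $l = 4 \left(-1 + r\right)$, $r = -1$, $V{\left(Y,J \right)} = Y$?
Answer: $-288$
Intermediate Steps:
$H = \frac{9}{7}$ ($H = \frac{1}{7} \cdot 9 = \frac{9}{7} \approx 1.2857$)
$l = -8$ ($l = 4 \left(-1 - 1\right) = 4 \left(-2\right) = -8$)
$h{\left(M \right)} = \left(-1 + M\right) \left(2 + M\right)$ ($h{\left(M \right)} = \left(M - 1\right) \left(M + 2\right) = \left(-1 + M\right) \left(2 + M\right)$)
$H h{\left(5 \right)} l = \frac{9 \left(-2 + 5 + 5^{2}\right)}{7} \left(-8\right) = \frac{9 \left(-2 + 5 + 25\right)}{7} \left(-8\right) = \frac{9}{7} \cdot 28 \left(-8\right) = 36 \left(-8\right) = -288$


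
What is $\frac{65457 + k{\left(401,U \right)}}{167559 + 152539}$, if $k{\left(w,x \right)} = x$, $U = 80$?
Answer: $\frac{65537}{320098} \approx 0.20474$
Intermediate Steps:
$\frac{65457 + k{\left(401,U \right)}}{167559 + 152539} = \frac{65457 + 80}{167559 + 152539} = \frac{65537}{320098}$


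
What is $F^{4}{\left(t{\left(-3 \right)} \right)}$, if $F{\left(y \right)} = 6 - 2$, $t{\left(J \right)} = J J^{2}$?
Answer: $256$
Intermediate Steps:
$t{\left(J \right)} = J^{3}$
$F{\left(y \right)} = 4$
$F^{4}{\left(t{\left(-3 \right)} \right)} = 4^{4} = 256$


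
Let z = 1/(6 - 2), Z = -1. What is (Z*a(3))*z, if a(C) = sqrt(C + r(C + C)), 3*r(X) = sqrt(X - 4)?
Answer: -sqrt(27 + 3*sqrt(2))/12 ≈ -0.46579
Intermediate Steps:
r(X) = sqrt(-4 + X)/3 (r(X) = sqrt(X - 4)/3 = sqrt(-4 + X)/3)
a(C) = sqrt(C + sqrt(-4 + 2*C)/3) (a(C) = sqrt(C + sqrt(-4 + (C + C))/3) = sqrt(C + sqrt(-4 + 2*C)/3))
z = 1/4 ≈ 0.25000
(Z*a(3))*z = -sqrt(9*3 + 3*sqrt(2)*sqrt(-2 + 3))/3*(1/4) = -sqrt(27 + 3*sqrt(2)*sqrt(1))/3*(1/4) = -sqrt(27 + 3*sqrt(2)*1)/3*(1/4) = -sqrt(27 + 3*sqrt(2))/3*(1/4) = -sqrt(27 + 3*sqrt(2))/12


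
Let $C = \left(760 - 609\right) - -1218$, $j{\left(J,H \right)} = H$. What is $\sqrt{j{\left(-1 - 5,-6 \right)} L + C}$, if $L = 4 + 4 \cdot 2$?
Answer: $\sqrt{1297} \approx 36.014$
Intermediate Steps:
$L = 12$ ($L = 4 + 8 = 12$)
$C = 1369$ ($C = 151 + 1218 = 1369$)
$\sqrt{j{\left(-1 - 5,-6 \right)} L + C} = \sqrt{\left(-6\right) 12 + 1369} = \sqrt{-72 + 1369} = \sqrt{1297}$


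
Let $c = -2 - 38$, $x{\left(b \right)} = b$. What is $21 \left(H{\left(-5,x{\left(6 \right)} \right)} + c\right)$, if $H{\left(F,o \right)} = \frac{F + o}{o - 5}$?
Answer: $-819$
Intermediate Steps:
$H{\left(F,o \right)} = \frac{F + o}{-5 + o}$
$c = -40$ ($c = -2 - 38 = -40$)
$21 \left(H{\left(-5,x{\left(6 \right)} \right)} + c\right) = 21 \left(\frac{-5 + 6}{-5 + 6} - 40\right) = 21 \left(1^{-1} \cdot 1 - 40\right) = 21 \left(1 \cdot 1 - 40\right) = 21 \left(1 - 40\right) = 21 \left(-39\right) = -819$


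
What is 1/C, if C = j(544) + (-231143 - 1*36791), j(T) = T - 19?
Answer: -1/267409 ≈ -3.7396e-6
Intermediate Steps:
j(T) = -19 + T
C = -267409 (C = (-19 + 544) + (-231143 - 1*36791) = 525 + (-231143 - 36791) = 525 - 267934 = -267409)
1/C = 1/(-267409) = -1/267409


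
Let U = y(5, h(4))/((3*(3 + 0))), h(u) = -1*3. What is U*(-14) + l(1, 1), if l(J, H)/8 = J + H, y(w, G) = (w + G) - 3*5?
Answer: 326/9 ≈ 36.222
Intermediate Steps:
h(u) = -3
y(w, G) = -15 + G + w (y(w, G) = (G + w) - 15 = -15 + G + w)
l(J, H) = 8*H + 8*J (l(J, H) = 8*(J + H) = 8*(H + J) = 8*H + 8*J)
U = -13/9 (U = (-15 - 3 + 5)/((3*(3 + 0))) = -13/(3*3) = -13/9 ≈ -1.4444)
U*(-14) + l(1, 1) = -13/9*(-14) + (8*1 + 8*1) = 182/9 + (8 + 8) = 182/9 + 16 = 326/9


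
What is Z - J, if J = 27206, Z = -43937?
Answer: -71143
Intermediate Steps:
Z - J = -43937 - 1*27206 = -43937 - 27206 = -71143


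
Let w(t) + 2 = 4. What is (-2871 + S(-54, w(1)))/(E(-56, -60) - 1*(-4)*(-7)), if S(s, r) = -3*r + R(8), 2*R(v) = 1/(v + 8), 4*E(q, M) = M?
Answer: 2141/32 ≈ 66.906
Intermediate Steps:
E(q, M) = M/4
w(t) = 2 (w(t) = -2 + 4 = 2)
R(v) = 1/(2*(8 + v)) (R(v) = 1/(2*(v + 8)) = 1/(2*(8 + v)))
S(s, r) = 1/32 - 3*r (S(s, r) = -3*r + 1/(2*(8 + 8)) = -3*r + (½)/16 = -3*r + (½)*(1/16) = -3*r + 1/32 = 1/32 - 3*r)
(-2871 + S(-54, w(1)))/(E(-56, -60) - 1*(-4)*(-7)) = (-2871 + (1/32 - 3*2))/((¼)*(-60) - 1*(-4)*(-7)) = (-2871 + (1/32 - 6))/(-15 + 4*(-7)) = (-2871 - 191/32)/(-15 - 28) = -92063/32/(-43) = -92063/32*(-1/43) = 2141/32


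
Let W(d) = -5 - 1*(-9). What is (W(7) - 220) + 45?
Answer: -171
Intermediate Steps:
W(d) = 4 (W(d) = -5 + 9 = 4)
(W(7) - 220) + 45 = (4 - 220) + 45 = -216 + 45 = -171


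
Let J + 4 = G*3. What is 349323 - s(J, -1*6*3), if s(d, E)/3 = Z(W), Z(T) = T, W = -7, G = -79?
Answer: 349344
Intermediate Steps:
J = -241 (J = -4 - 79*3 = -4 - 237 = -241)
s(d, E) = -21 (s(d, E) = 3*(-7) = -21)
349323 - s(J, -1*6*3) = 349323 - 1*(-21) = 349323 + 21 = 349344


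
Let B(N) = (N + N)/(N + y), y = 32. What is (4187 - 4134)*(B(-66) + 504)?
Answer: 457602/17 ≈ 26918.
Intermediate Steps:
B(N) = 2*N/(32 + N) (B(N) = (N + N)/(N + 32) = (2*N)/(32 + N) = 2*N/(32 + N))
(4187 - 4134)*(B(-66) + 504) = (4187 - 4134)*(2*(-66)/(32 - 66) + 504) = 53*(2*(-66)/(-34) + 504) = 53*(2*(-66)*(-1/34) + 504) = 53*(66/17 + 504) = 53*(8634/17) = 457602/17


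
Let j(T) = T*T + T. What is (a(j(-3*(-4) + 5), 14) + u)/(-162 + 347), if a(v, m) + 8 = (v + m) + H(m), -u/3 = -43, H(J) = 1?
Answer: 442/185 ≈ 2.3892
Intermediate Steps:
u = 129 (u = -3*(-43) = 129)
j(T) = T + T² (j(T) = T² + T = T + T²)
a(v, m) = -7 + m + v (a(v, m) = -8 + ((v + m) + 1) = -8 + ((m + v) + 1) = -8 + (1 + m + v) = -7 + m + v)
(a(j(-3*(-4) + 5), 14) + u)/(-162 + 347) = ((-7 + 14 + (-3*(-4) + 5)*(1 + (-3*(-4) + 5))) + 129)/(-162 + 347) = ((-7 + 14 + (12 + 5)*(1 + (12 + 5))) + 129)/185 = ((-7 + 14 + 17*(1 + 17)) + 129)*(1/185) = ((-7 + 14 + 17*18) + 129)*(1/185) = ((-7 + 14 + 306) + 129)*(1/185) = (313 + 129)*(1/185) = 442*(1/185) = 442/185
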